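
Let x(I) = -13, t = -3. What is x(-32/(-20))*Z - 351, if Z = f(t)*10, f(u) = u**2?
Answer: -1521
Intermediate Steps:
Z = 90 (Z = (-3)**2*10 = 9*10 = 90)
x(-32/(-20))*Z - 351 = -13*90 - 351 = -1170 - 351 = -1521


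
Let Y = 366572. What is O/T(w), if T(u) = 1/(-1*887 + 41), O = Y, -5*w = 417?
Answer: -310119912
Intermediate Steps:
w = -417/5 (w = -⅕*417 = -417/5 ≈ -83.400)
O = 366572
T(u) = -1/846 (T(u) = 1/(-887 + 41) = 1/(-846) = -1/846)
O/T(w) = 366572/(-1/846) = 366572*(-846) = -310119912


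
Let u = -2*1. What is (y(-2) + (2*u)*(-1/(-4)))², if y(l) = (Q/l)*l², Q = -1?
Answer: 1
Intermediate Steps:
u = -2
y(l) = -l (y(l) = (-1/l)*l² = -l)
(y(-2) + (2*u)*(-1/(-4)))² = (-1*(-2) + (2*(-2))*(-1/(-4)))² = (2 - (-4)*(-1)/4)² = (2 - 4*¼)² = (2 - 1)² = 1² = 1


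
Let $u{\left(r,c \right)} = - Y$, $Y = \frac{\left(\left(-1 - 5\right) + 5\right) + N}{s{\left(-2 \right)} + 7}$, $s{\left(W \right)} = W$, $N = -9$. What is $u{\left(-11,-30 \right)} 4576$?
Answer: $9152$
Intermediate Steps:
$Y = -2$ ($Y = \frac{\left(\left(-1 - 5\right) + 5\right) - 9}{-2 + 7} = \frac{\left(-6 + 5\right) - 9}{5} = \left(-1 - 9\right) \frac{1}{5} = \left(-10\right) \frac{1}{5} = -2$)
$u{\left(r,c \right)} = 2$ ($u{\left(r,c \right)} = \left(-1\right) \left(-2\right) = 2$)
$u{\left(-11,-30 \right)} 4576 = 2 \cdot 4576 = 9152$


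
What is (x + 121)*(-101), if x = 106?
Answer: -22927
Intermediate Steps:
(x + 121)*(-101) = (106 + 121)*(-101) = 227*(-101) = -22927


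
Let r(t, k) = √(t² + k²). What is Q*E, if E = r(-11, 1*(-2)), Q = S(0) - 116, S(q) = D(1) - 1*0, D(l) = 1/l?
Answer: -575*√5 ≈ -1285.7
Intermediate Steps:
S(q) = 1 (S(q) = 1/1 - 1*0 = 1 + 0 = 1)
r(t, k) = √(k² + t²)
Q = -115 (Q = 1 - 116 = -115)
E = 5*√5 (E = √((1*(-2))² + (-11)²) = √((-2)² + 121) = √(4 + 121) = √125 = 5*√5 ≈ 11.180)
Q*E = -575*√5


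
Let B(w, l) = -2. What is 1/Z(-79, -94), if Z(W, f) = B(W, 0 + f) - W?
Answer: 1/77 ≈ 0.012987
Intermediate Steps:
Z(W, f) = -2 - W
1/Z(-79, -94) = 1/(-2 - 1*(-79)) = 1/(-2 + 79) = 1/77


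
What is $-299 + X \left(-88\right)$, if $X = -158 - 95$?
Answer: $21965$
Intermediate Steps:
$X = -253$
$-299 + X \left(-88\right) = -299 - -22264 = -299 + 22264 = 21965$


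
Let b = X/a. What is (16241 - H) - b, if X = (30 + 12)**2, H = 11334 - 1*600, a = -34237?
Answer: 26934989/4891 ≈ 5507.1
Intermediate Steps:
H = 10734 (H = 11334 - 600 = 10734)
X = 1764 (X = 42**2 = 1764)
b = -252/4891 (b = 1764/(-34237) = 1764*(-1/34237) = -252/4891 ≈ -0.051523)
(16241 - H) - b = (16241 - 1*10734) - 1*(-252/4891) = (16241 - 10734) + 252/4891 = 5507 + 252/4891 = 26934989/4891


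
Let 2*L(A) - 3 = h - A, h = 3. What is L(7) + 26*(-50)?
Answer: -2601/2 ≈ -1300.5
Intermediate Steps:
L(A) = 3 - A/2 (L(A) = 3/2 + (3 - A)/2 = 3/2 + (3/2 - A/2) = 3 - A/2)
L(7) + 26*(-50) = (3 - 1/2*7) + 26*(-50) = (3 - 7/2) - 1300 = -1/2 - 1300 = -2601/2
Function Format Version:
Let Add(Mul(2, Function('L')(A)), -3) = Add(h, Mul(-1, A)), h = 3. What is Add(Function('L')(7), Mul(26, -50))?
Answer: Rational(-2601, 2) ≈ -1300.5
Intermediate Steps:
Function('L')(A) = Add(3, Mul(Rational(-1, 2), A)) (Function('L')(A) = Add(Rational(3, 2), Mul(Rational(1, 2), Add(3, Mul(-1, A)))) = Add(Rational(3, 2), Add(Rational(3, 2), Mul(Rational(-1, 2), A))) = Add(3, Mul(Rational(-1, 2), A)))
Add(Function('L')(7), Mul(26, -50)) = Add(Add(3, Mul(Rational(-1, 2), 7)), Mul(26, -50)) = Add(Add(3, Rational(-7, 2)), -1300) = Add(Rational(-1, 2), -1300) = Rational(-2601, 2)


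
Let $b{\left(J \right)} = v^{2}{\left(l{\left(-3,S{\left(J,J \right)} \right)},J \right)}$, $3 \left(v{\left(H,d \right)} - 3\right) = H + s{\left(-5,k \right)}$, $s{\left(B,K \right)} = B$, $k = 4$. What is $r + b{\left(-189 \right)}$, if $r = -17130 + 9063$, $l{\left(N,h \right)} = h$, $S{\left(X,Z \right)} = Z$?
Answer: $- \frac{38378}{9} \approx -4264.2$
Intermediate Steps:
$v{\left(H,d \right)} = \frac{4}{3} + \frac{H}{3}$ ($v{\left(H,d \right)} = 3 + \frac{H - 5}{3} = 3 + \frac{-5 + H}{3} = 3 + \left(- \frac{5}{3} + \frac{H}{3}\right) = \frac{4}{3} + \frac{H}{3}$)
$b{\left(J \right)} = \left(\frac{4}{3} + \frac{J}{3}\right)^{2}$
$r = -8067$
$r + b{\left(-189 \right)} = -8067 + \frac{\left(4 - 189\right)^{2}}{9} = -8067 + \frac{\left(-185\right)^{2}}{9} = -8067 + \frac{1}{9} \cdot 34225 = -8067 + \frac{34225}{9} = - \frac{38378}{9}$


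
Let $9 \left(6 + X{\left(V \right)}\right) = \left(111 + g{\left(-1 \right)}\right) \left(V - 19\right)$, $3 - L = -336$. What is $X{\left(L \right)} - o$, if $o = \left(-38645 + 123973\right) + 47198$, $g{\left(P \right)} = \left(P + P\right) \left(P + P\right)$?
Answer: $- \frac{1155988}{9} \approx -1.2844 \cdot 10^{5}$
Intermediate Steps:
$L = 339$ ($L = 3 - -336 = 3 + 336 = 339$)
$g{\left(P \right)} = 4 P^{2}$ ($g{\left(P \right)} = 2 P 2 P = 4 P^{2}$)
$X{\left(V \right)} = - \frac{2239}{9} + \frac{115 V}{9}$ ($X{\left(V \right)} = -6 + \frac{\left(111 + 4 \left(-1\right)^{2}\right) \left(V - 19\right)}{9} = -6 + \frac{\left(111 + 4 \cdot 1\right) \left(-19 + V\right)}{9} = -6 + \frac{\left(111 + 4\right) \left(-19 + V\right)}{9} = -6 + \frac{115 \left(-19 + V\right)}{9} = -6 + \frac{-2185 + 115 V}{9} = -6 + \left(- \frac{2185}{9} + \frac{115 V}{9}\right) = - \frac{2239}{9} + \frac{115 V}{9}$)
$o = 132526$ ($o = 85328 + 47198 = 132526$)
$X{\left(L \right)} - o = \left(- \frac{2239}{9} + \frac{115}{9} \cdot 339\right) - 132526 = \left(- \frac{2239}{9} + \frac{12995}{3}\right) - 132526 = \frac{36746}{9} - 132526 = - \frac{1155988}{9}$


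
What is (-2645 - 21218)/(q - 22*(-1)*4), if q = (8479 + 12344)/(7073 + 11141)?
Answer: -434640682/1623655 ≈ -267.69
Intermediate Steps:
q = 20823/18214 ≈ 1.1432
(-2645 - 21218)/(q - 22*(-1)*4) = (-2645 - 21218)/(20823/18214 - 22*(-1)*4) = -23863/(20823/18214 + 22*4) = -23863/(20823/18214 + 88) = -23863/1623655/18214 = -23863*18214/1623655 = -434640682/1623655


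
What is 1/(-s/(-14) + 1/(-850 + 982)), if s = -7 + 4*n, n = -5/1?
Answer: -924/1775 ≈ -0.52056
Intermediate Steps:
n = -5 (n = -5*1 = -5)
s = -27 (s = -7 + 4*(-5) = -7 - 20 = -27)
1/(-s/(-14) + 1/(-850 + 982)) = 1/(-(-27)/(-14) + 1/(-850 + 982)) = 1/(-(-27)*(-1)/14 + 1/132) = 1/(-1*27/14 + 1/132) = 1/(-27/14 + 1/132) = 1/(-1775/924) = -924/1775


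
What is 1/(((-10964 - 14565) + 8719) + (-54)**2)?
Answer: -1/13894 ≈ -7.1974e-5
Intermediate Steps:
1/(((-10964 - 14565) + 8719) + (-54)**2) = 1/((-25529 + 8719) + 2916) = 1/(-16810 + 2916) = 1/(-13894) = -1/13894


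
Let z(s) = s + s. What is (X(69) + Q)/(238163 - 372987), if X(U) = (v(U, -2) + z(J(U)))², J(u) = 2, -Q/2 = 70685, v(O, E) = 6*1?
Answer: 70635/67412 ≈ 1.0478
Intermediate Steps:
v(O, E) = 6
Q = -141370 (Q = -2*70685 = -141370)
z(s) = 2*s
X(U) = 100 (X(U) = (6 + 2*2)² = (6 + 4)² = 10² = 100)
(X(69) + Q)/(238163 - 372987) = (100 - 141370)/(238163 - 372987) = -141270/(-134824) = -141270*(-1/134824) = 70635/67412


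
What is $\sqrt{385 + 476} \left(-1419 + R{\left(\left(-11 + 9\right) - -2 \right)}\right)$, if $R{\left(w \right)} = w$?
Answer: $- 1419 \sqrt{861} \approx -41637.0$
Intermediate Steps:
$\sqrt{385 + 476} \left(-1419 + R{\left(\left(-11 + 9\right) - -2 \right)}\right) = \sqrt{385 + 476} \left(-1419 + \left(\left(-11 + 9\right) - -2\right)\right) = \sqrt{861} \left(-1419 + \left(-2 + 2\right)\right) = \sqrt{861} \left(-1419 + 0\right) = \sqrt{861} \left(-1419\right) = - 1419 \sqrt{861}$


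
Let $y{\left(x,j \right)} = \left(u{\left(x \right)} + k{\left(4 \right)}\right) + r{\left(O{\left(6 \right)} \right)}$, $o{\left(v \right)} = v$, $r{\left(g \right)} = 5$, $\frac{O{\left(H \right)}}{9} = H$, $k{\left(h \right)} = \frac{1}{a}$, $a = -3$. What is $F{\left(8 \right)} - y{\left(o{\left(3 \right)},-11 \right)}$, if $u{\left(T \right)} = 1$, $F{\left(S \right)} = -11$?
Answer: $- \frac{50}{3} \approx -16.667$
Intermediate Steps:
$k{\left(h \right)} = - \frac{1}{3}$ ($k{\left(h \right)} = \frac{1}{-3} = - \frac{1}{3}$)
$O{\left(H \right)} = 9 H$
$y{\left(x,j \right)} = \frac{17}{3}$ ($y{\left(x,j \right)} = \left(1 - \frac{1}{3}\right) + 5 = \frac{2}{3} + 5 = \frac{17}{3}$)
$F{\left(8 \right)} - y{\left(o{\left(3 \right)},-11 \right)} = -11 - \frac{17}{3} = - \frac{50}{3}$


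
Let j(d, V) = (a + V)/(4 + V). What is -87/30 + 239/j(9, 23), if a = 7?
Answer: 1061/5 ≈ 212.20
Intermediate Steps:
j(d, V) = (7 + V)/(4 + V)
-87/30 + 239/j(9, 23) = -87/30 + 239/(((7 + 23)/(4 + 23))) = -87*1/30 + 239/((30/27)) = -29/10 + 239/(((1/27)*30)) = -29/10 + 239/(10/9) = -29/10 + 239*(9/10) = -29/10 + 2151/10 = 1061/5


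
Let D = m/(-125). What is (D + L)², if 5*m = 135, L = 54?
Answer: 45198729/15625 ≈ 2892.7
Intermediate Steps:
m = 27 (m = (⅕)*135 = 27)
D = -27/125 (D = 27/(-125) = 27*(-1/125) = -27/125 ≈ -0.21600)
(D + L)² = (-27/125 + 54)² = (6723/125)² = 45198729/15625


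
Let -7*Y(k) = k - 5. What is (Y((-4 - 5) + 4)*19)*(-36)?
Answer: -6840/7 ≈ -977.14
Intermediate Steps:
Y(k) = 5/7 - k/7 (Y(k) = -(k - 5)/7 = -(-5 + k)/7 = 5/7 - k/7)
(Y((-4 - 5) + 4)*19)*(-36) = ((5/7 - ((-4 - 5) + 4)/7)*19)*(-36) = ((5/7 - (-9 + 4)/7)*19)*(-36) = ((5/7 - ⅐*(-5))*19)*(-36) = ((5/7 + 5/7)*19)*(-36) = ((10/7)*19)*(-36) = (190/7)*(-36) = -6840/7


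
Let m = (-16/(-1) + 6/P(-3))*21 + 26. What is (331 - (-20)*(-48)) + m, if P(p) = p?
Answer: -309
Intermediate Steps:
m = 320 (m = (-16/(-1) + 6/(-3))*21 + 26 = (-16*(-1) + 6*(-⅓))*21 + 26 = (16 - 2)*21 + 26 = 14*21 + 26 = 294 + 26 = 320)
(331 - (-20)*(-48)) + m = (331 - (-20)*(-48)) + 320 = (331 - 1*960) + 320 = (331 - 960) + 320 = -629 + 320 = -309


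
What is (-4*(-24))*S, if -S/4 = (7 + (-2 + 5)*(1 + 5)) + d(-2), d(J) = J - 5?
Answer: -6912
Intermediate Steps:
d(J) = -5 + J
S = -72 (S = -4*((7 + (-2 + 5)*(1 + 5)) + (-5 - 2)) = -4*((7 + 3*6) - 7) = -4*((7 + 18) - 7) = -4*(25 - 7) = -4*18 = -72)
(-4*(-24))*S = -4*(-24)*(-72) = 96*(-72) = -6912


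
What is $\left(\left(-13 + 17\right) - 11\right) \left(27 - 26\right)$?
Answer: $-7$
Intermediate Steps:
$\left(\left(-13 + 17\right) - 11\right) \left(27 - 26\right) = \left(4 - 11\right) 1 = \left(-7\right) 1 = -7$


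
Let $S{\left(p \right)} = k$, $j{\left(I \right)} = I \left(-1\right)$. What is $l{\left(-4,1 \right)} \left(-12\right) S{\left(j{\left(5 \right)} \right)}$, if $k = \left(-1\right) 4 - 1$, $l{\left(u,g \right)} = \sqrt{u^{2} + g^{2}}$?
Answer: $60 \sqrt{17} \approx 247.39$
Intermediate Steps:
$l{\left(u,g \right)} = \sqrt{g^{2} + u^{2}}$
$k = -5$ ($k = -4 - 1 = -5$)
$j{\left(I \right)} = - I$
$S{\left(p \right)} = -5$
$l{\left(-4,1 \right)} \left(-12\right) S{\left(j{\left(5 \right)} \right)} = \sqrt{1^{2} + \left(-4\right)^{2}} \left(-12\right) \left(-5\right) = \sqrt{1 + 16} \left(-12\right) \left(-5\right) = \sqrt{17} \left(-12\right) \left(-5\right) = - 12 \sqrt{17} \left(-5\right) = 60 \sqrt{17}$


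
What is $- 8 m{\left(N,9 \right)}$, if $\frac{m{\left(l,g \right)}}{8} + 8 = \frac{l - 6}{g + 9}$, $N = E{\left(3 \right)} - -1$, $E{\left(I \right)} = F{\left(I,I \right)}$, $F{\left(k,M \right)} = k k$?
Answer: $\frac{4480}{9} \approx 497.78$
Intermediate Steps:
$F{\left(k,M \right)} = k^{2}$
$E{\left(I \right)} = I^{2}$
$N = 10$ ($N = 3^{2} - -1 = 9 + 1 = 10$)
$m{\left(l,g \right)} = -64 + \frac{8 \left(-6 + l\right)}{9 + g}$ ($m{\left(l,g \right)} = -64 + 8 \frac{l - 6}{g + 9} = -64 + 8 \frac{-6 + l}{9 + g} = -64 + \frac{8 \left(-6 + l\right)}{9 + g}$)
$- 8 m{\left(N,9 \right)} = - 8 \frac{8 \left(-78 + 10 - 72\right)}{9 + 9} = - 8 \frac{8 \left(-78 + 10 - 72\right)}{18} = - 8 \cdot 8 \cdot \frac{1}{18} \left(-140\right) = \left(-8\right) \left(- \frac{560}{9}\right) = \frac{4480}{9}$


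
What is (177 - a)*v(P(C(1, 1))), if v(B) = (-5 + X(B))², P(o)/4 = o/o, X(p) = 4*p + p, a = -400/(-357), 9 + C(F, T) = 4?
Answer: 4709175/119 ≈ 39573.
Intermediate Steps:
C(F, T) = -5 (C(F, T) = -9 + 4 = -5)
a = 400/357 (a = -400*(-1/357) = 400/357 ≈ 1.1204)
X(p) = 5*p
P(o) = 4 (P(o) = 4*(o/o) = 4*1 = 4)
v(B) = (-5 + 5*B)²
(177 - a)*v(P(C(1, 1))) = (177 - 1*400/357)*(25*(-1 + 4)²) = (177 - 400/357)*(25*3²) = 62789*(25*9)/357 = (62789/357)*225 = 4709175/119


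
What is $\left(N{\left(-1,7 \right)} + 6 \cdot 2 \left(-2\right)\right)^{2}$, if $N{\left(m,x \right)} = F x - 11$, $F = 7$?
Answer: $196$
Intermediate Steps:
$N{\left(m,x \right)} = -11 + 7 x$ ($N{\left(m,x \right)} = 7 x - 11 = -11 + 7 x$)
$\left(N{\left(-1,7 \right)} + 6 \cdot 2 \left(-2\right)\right)^{2} = \left(\left(-11 + 7 \cdot 7\right) + 6 \cdot 2 \left(-2\right)\right)^{2} = \left(\left(-11 + 49\right) + 12 \left(-2\right)\right)^{2} = \left(38 - 24\right)^{2} = 14^{2} = 196$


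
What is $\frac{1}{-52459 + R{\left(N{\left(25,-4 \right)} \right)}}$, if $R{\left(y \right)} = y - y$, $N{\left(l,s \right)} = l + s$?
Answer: $- \frac{1}{52459} \approx -1.9063 \cdot 10^{-5}$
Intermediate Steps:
$R{\left(y \right)} = 0$
$\frac{1}{-52459 + R{\left(N{\left(25,-4 \right)} \right)}} = \frac{1}{-52459 + 0} = \frac{1}{-52459} = - \frac{1}{52459}$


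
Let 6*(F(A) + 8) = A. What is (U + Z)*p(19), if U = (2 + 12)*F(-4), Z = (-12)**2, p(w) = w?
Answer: 1292/3 ≈ 430.67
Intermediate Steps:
F(A) = -8 + A/6
Z = 144
U = -364/3 (U = (2 + 12)*(-8 + (1/6)*(-4)) = 14*(-8 - 2/3) = 14*(-26/3) = -364/3 ≈ -121.33)
(U + Z)*p(19) = (-364/3 + 144)*19 = (68/3)*19 = 1292/3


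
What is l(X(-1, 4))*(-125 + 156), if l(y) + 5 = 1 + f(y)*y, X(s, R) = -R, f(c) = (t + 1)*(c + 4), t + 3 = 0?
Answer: -124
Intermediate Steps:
t = -3 (t = -3 + 0 = -3)
f(c) = -8 - 2*c (f(c) = (-3 + 1)*(c + 4) = -2*(4 + c) = -8 - 2*c)
l(y) = -4 + y*(-8 - 2*y) (l(y) = -5 + (1 + (-8 - 2*y)*y) = -5 + (1 + y*(-8 - 2*y)) = -4 + y*(-8 - 2*y))
l(X(-1, 4))*(-125 + 156) = (-4 + 2*(-1*4)*(-4 - (-1)*4))*(-125 + 156) = (-4 + 2*(-4)*(-4 - 1*(-4)))*31 = (-4 + 2*(-4)*(-4 + 4))*31 = (-4 + 2*(-4)*0)*31 = (-4 + 0)*31 = -4*31 = -124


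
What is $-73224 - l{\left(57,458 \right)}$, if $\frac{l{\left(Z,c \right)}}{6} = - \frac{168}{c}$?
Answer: $- \frac{16767792}{229} \approx -73222.0$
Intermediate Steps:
$l{\left(Z,c \right)} = - \frac{1008}{c}$ ($l{\left(Z,c \right)} = 6 \left(- \frac{168}{c}\right) = - \frac{1008}{c}$)
$-73224 - l{\left(57,458 \right)} = -73224 - - \frac{1008}{458} = -73224 - \left(-1008\right) \frac{1}{458} = -73224 - - \frac{504}{229} = -73224 + \frac{504}{229} = - \frac{16767792}{229}$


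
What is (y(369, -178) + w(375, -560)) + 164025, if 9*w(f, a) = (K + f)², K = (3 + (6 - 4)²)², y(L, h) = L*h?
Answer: 1064863/9 ≈ 1.1832e+5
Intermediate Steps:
K = 49 (K = (3 + 2²)² = (3 + 4)² = 7² = 49)
w(f, a) = (49 + f)²/9
(y(369, -178) + w(375, -560)) + 164025 = (369*(-178) + (49 + 375)²/9) + 164025 = (-65682 + (⅑)*424²) + 164025 = (-65682 + (⅑)*179776) + 164025 = (-65682 + 179776/9) + 164025 = -411362/9 + 164025 = 1064863/9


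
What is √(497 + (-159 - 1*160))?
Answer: √178 ≈ 13.342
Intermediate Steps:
√(497 + (-159 - 1*160)) = √(497 + (-159 - 160)) = √(497 - 319) = √178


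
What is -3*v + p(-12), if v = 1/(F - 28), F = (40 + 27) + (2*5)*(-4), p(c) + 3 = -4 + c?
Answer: -16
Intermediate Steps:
p(c) = -7 + c (p(c) = -3 + (-4 + c) = -7 + c)
F = 27 (F = 67 + 10*(-4) = 67 - 40 = 27)
v = -1 (v = 1/(27 - 28) = 1/(-1) = -1)
-3*v + p(-12) = -3*(-1) + (-7 - 12) = 3 - 19 = -16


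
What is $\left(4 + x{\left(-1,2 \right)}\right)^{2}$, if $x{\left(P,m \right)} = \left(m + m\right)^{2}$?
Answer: $400$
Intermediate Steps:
$x{\left(P,m \right)} = 4 m^{2}$ ($x{\left(P,m \right)} = \left(2 m\right)^{2} = 4 m^{2}$)
$\left(4 + x{\left(-1,2 \right)}\right)^{2} = \left(4 + 4 \cdot 2^{2}\right)^{2} = \left(4 + 4 \cdot 4\right)^{2} = \left(4 + 16\right)^{2} = 20^{2} = 400$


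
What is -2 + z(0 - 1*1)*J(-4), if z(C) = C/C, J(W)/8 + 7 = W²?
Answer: 70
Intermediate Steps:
J(W) = -56 + 8*W²
z(C) = 1
-2 + z(0 - 1*1)*J(-4) = -2 + 1*(-56 + 8*(-4)²) = -2 + 1*(-56 + 8*16) = -2 + 1*(-56 + 128) = -2 + 1*72 = -2 + 72 = 70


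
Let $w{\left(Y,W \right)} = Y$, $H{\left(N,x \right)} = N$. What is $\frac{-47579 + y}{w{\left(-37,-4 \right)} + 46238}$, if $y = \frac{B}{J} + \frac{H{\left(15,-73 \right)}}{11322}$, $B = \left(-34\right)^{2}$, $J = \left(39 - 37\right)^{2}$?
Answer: $- \frac{178472455}{174362574} \approx -1.0236$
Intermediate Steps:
$J = 4$ ($J = 2^{2} = 4$)
$B = 1156$
$y = \frac{1090691}{3774}$ ($y = \frac{1156}{4} + \frac{15}{11322} = 1156 \cdot \frac{1}{4} + 15 \cdot \frac{1}{11322} = 289 + \frac{5}{3774} = \frac{1090691}{3774} \approx 289.0$)
$\frac{-47579 + y}{w{\left(-37,-4 \right)} + 46238} = \frac{-47579 + \frac{1090691}{3774}}{-37 + 46238} = - \frac{178472455}{3774 \cdot 46201} = \left(- \frac{178472455}{3774}\right) \frac{1}{46201} = - \frac{178472455}{174362574}$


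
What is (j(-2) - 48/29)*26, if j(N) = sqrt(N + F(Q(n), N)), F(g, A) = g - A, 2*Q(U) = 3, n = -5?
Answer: -1248/29 + 13*sqrt(6) ≈ -11.191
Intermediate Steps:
Q(U) = 3/2 (Q(U) = (1/2)*3 = 3/2)
j(N) = sqrt(6)/2 (j(N) = sqrt(N + (3/2 - N)) = sqrt(3/2) = sqrt(6)/2)
(j(-2) - 48/29)*26 = (sqrt(6)/2 - 48/29)*26 = (-48/29 + sqrt(6)/2)*26 = -1248/29 + 13*sqrt(6)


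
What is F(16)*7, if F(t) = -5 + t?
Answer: 77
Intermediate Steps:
F(16)*7 = (-5 + 16)*7 = 11*7 = 77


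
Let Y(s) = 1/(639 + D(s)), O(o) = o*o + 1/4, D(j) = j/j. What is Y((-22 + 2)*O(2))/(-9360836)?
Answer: -1/5990935040 ≈ -1.6692e-10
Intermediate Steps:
D(j) = 1
O(o) = ¼ + o² (O(o) = o² + ¼ = ¼ + o²)
Y(s) = 1/640 (Y(s) = 1/(639 + 1) = 1/640)
Y((-22 + 2)*O(2))/(-9360836) = (1/640)/(-9360836) = (1/640)*(-1/9360836) = -1/5990935040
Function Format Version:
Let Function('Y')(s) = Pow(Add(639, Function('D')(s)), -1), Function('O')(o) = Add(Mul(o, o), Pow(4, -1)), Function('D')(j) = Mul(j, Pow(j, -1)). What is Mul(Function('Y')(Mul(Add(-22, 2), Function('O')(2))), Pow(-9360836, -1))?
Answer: Rational(-1, 5990935040) ≈ -1.6692e-10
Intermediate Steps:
Function('D')(j) = 1
Function('O')(o) = Add(Rational(1, 4), Pow(o, 2)) (Function('O')(o) = Add(Pow(o, 2), Rational(1, 4)) = Add(Rational(1, 4), Pow(o, 2)))
Function('Y')(s) = Rational(1, 640) (Function('Y')(s) = Pow(Add(639, 1), -1) = Pow(640, -1) = Rational(1, 640))
Mul(Function('Y')(Mul(Add(-22, 2), Function('O')(2))), Pow(-9360836, -1)) = Mul(Rational(1, 640), Pow(-9360836, -1)) = Mul(Rational(1, 640), Rational(-1, 9360836)) = Rational(-1, 5990935040)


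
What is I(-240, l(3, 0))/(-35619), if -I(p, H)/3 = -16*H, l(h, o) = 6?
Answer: -96/11873 ≈ -0.0080856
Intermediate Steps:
I(p, H) = 48*H (I(p, H) = -(-48)*H = 48*H)
I(-240, l(3, 0))/(-35619) = (48*6)/(-35619) = 288*(-1/35619) = -96/11873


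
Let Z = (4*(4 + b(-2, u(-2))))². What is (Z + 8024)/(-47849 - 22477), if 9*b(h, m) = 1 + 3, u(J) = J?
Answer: -337772/2848203 ≈ -0.11859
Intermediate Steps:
b(h, m) = 4/9 (b(h, m) = (1 + 3)/9 = (⅑)*4 = 4/9)
Z = 25600/81 (Z = (4*(4 + 4/9))² = (4*(40/9))² = (160/9)² = 25600/81 ≈ 316.05)
(Z + 8024)/(-47849 - 22477) = (25600/81 + 8024)/(-47849 - 22477) = (675544/81)/(-70326) = (675544/81)*(-1/70326) = -337772/2848203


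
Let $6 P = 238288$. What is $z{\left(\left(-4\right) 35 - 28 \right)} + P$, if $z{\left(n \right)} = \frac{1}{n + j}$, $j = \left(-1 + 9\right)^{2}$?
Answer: $\frac{12390973}{312} \approx 39715.0$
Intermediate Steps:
$P = \frac{119144}{3}$ ($P = \frac{1}{6} \cdot 238288 = \frac{119144}{3} \approx 39715.0$)
$j = 64$ ($j = 8^{2} = 64$)
$z{\left(n \right)} = \frac{1}{64 + n}$ ($z{\left(n \right)} = \frac{1}{n + 64} = \frac{1}{64 + n}$)
$z{\left(\left(-4\right) 35 - 28 \right)} + P = \frac{1}{64 - 168} + \frac{119144}{3} = \frac{1}{-104} + \frac{119144}{3} = - \frac{1}{104} + \frac{119144}{3} = \frac{12390973}{312}$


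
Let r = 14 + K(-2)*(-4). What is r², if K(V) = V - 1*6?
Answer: 2116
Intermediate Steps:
K(V) = -6 + V (K(V) = V - 6 = -6 + V)
r = 46 (r = 14 + (-6 - 2)*(-4) = 14 - 8*(-4) = 14 + 32 = 46)
r² = 46² = 2116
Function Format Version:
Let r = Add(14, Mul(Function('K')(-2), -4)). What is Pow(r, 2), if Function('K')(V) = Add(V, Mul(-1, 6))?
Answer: 2116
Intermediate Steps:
Function('K')(V) = Add(-6, V) (Function('K')(V) = Add(V, -6) = Add(-6, V))
r = 46 (r = Add(14, Mul(Add(-6, -2), -4)) = Add(14, Mul(-8, -4)) = Add(14, 32) = 46)
Pow(r, 2) = Pow(46, 2) = 2116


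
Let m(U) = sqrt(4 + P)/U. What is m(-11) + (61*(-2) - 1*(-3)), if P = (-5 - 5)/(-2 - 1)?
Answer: -119 - sqrt(66)/33 ≈ -119.25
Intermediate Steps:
P = 10/3 (P = -10/(-3) = -10*(-1/3) = 10/3 ≈ 3.3333)
m(U) = sqrt(66)/(3*U) (m(U) = sqrt(4 + 10/3)/U = sqrt(22/3)/U = (sqrt(66)/3)/U = sqrt(66)/(3*U))
m(-11) + (61*(-2) - 1*(-3)) = (1/3)*sqrt(66)/(-11) + (61*(-2) - 1*(-3)) = (1/3)*sqrt(66)*(-1/11) + (-122 + 3) = -sqrt(66)/33 - 119 = -119 - sqrt(66)/33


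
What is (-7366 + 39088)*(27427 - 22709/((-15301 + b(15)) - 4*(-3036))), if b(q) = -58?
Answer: 2797896705108/3215 ≈ 8.7026e+8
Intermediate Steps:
(-7366 + 39088)*(27427 - 22709/((-15301 + b(15)) - 4*(-3036))) = (-7366 + 39088)*(27427 - 22709/((-15301 - 58) - 4*(-3036))) = 31722*(27427 - 22709/(-15359 + 12144)) = 31722*(27427 - 22709/(-3215)) = 31722*(27427 - 22709*(-1/3215)) = 31722*(27427 + 22709/3215) = 31722*(88200514/3215) = 2797896705108/3215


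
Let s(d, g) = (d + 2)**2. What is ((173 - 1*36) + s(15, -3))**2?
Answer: 181476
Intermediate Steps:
s(d, g) = (2 + d)**2
((173 - 1*36) + s(15, -3))**2 = ((173 - 1*36) + (2 + 15)**2)**2 = ((173 - 36) + 17**2)**2 = (137 + 289)**2 = 426**2 = 181476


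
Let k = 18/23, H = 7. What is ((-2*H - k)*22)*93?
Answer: -695640/23 ≈ -30245.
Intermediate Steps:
k = 18/23 (k = 18*(1/23) = 18/23 ≈ 0.78261)
((-2*H - k)*22)*93 = ((-2*7 - 1*18/23)*22)*93 = ((-14 - 18/23)*22)*93 = -340/23*22*93 = -7480/23*93 = -695640/23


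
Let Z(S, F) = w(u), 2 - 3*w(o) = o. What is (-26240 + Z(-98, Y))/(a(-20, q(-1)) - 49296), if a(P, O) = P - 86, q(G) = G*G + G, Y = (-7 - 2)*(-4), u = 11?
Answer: 26243/49402 ≈ 0.53121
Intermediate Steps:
Y = 36 (Y = -9*(-4) = 36)
q(G) = G + G**2 (q(G) = G**2 + G = G + G**2)
w(o) = 2/3 - o/3
Z(S, F) = -3 (Z(S, F) = 2/3 - 1/3*11 = 2/3 - 11/3 = -3)
a(P, O) = -86 + P
(-26240 + Z(-98, Y))/(a(-20, q(-1)) - 49296) = (-26240 - 3)/((-86 - 20) - 49296) = -26243/(-106 - 49296) = -26243/(-49402) = -26243*(-1/49402) = 26243/49402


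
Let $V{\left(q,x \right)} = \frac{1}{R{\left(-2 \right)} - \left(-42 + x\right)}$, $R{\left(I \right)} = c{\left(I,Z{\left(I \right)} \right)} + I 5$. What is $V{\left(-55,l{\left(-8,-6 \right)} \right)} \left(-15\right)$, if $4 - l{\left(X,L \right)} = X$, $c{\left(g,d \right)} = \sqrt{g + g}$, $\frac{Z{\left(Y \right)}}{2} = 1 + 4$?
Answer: $- \frac{75}{101} + \frac{15 i}{202} \approx -0.74257 + 0.074257 i$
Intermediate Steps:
$Z{\left(Y \right)} = 10$ ($Z{\left(Y \right)} = 2 \left(1 + 4\right) = 2 \cdot 5 = 10$)
$c{\left(g,d \right)} = \sqrt{2} \sqrt{g}$ ($c{\left(g,d \right)} = \sqrt{2 g} = \sqrt{2} \sqrt{g}$)
$l{\left(X,L \right)} = 4 - X$
$R{\left(I \right)} = 5 I + \sqrt{2} \sqrt{I}$ ($R{\left(I \right)} = \sqrt{2} \sqrt{I} + I 5 = \sqrt{2} \sqrt{I} + 5 I = 5 I + \sqrt{2} \sqrt{I}$)
$V{\left(q,x \right)} = \frac{1}{32 - x + 2 i}$ ($V{\left(q,x \right)} = \frac{1}{\left(5 \left(-2\right) + \sqrt{2} \sqrt{-2}\right) - \left(-42 + x\right)} = \frac{1}{\left(-10 + \sqrt{2} i \sqrt{2}\right) - \left(-42 + x\right)} = \frac{1}{\left(-10 + 2 i\right) - \left(-42 + x\right)} = \frac{1}{32 - x + 2 i}$)
$V{\left(-55,l{\left(-8,-6 \right)} \right)} \left(-15\right) = \frac{1}{32 - \left(4 - -8\right) + 2 i} \left(-15\right) = \frac{1}{32 - \left(4 + 8\right) + 2 i} \left(-15\right) = \frac{1}{32 - 12 + 2 i} \left(-15\right) = \frac{1}{20 + 2 i} \left(-15\right) = \frac{20 - 2 i}{404} \left(-15\right) = - \frac{15 \left(20 - 2 i\right)}{404}$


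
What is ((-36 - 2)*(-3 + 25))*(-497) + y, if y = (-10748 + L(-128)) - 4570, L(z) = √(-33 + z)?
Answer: 400174 + I*√161 ≈ 4.0017e+5 + 12.689*I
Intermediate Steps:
y = -15318 + I*√161 (y = (-10748 + √(-33 - 128)) - 4570 = (-10748 + √(-161)) - 4570 = (-10748 + I*√161) - 4570 = -15318 + I*√161 ≈ -15318.0 + 12.689*I)
((-36 - 2)*(-3 + 25))*(-497) + y = ((-36 - 2)*(-3 + 25))*(-497) + (-15318 + I*√161) = -38*22*(-497) + (-15318 + I*√161) = -836*(-497) + (-15318 + I*√161) = 415492 + (-15318 + I*√161) = 400174 + I*√161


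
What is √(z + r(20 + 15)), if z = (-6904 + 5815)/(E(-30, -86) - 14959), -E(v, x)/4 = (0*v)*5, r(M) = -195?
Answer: 2*I*√10904796861/14959 ≈ 13.962*I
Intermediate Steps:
E(v, x) = 0 (E(v, x) = -4*0*v*5 = -0*5 = -4*0 = 0)
z = 1089/14959 (z = (-6904 + 5815)/(0 - 14959) = -1089/(-14959) = -1089*(-1/14959) = 1089/14959 ≈ 0.072799)
√(z + r(20 + 15)) = √(1089/14959 - 195) = √(-2915916/14959) = 2*I*√10904796861/14959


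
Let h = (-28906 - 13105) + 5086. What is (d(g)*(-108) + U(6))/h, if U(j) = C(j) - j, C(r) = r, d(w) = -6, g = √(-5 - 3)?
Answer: -648/36925 ≈ -0.017549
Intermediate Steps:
g = 2*I*√2 (g = √(-8) = 2*I*√2 ≈ 2.8284*I)
h = -36925 (h = -42011 + 5086 = -36925)
U(j) = 0 (U(j) = j - j = 0)
(d(g)*(-108) + U(6))/h = (-6*(-108) + 0)/(-36925) = (648 + 0)*(-1/36925) = 648*(-1/36925) = -648/36925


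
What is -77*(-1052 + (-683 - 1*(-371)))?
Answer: 105028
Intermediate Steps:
-77*(-1052 + (-683 - 1*(-371))) = -77*(-1052 + (-683 + 371)) = -77*(-1052 - 312) = -77*(-1364) = 105028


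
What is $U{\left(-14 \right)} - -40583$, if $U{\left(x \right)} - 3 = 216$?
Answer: $40802$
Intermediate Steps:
$U{\left(x \right)} = 219$ ($U{\left(x \right)} = 3 + 216 = 219$)
$U{\left(-14 \right)} - -40583 = 219 - -40583 = 219 + 40583 = 40802$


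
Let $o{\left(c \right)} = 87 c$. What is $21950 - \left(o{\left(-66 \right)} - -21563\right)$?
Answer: $6129$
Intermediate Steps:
$21950 - \left(o{\left(-66 \right)} - -21563\right) = 21950 - \left(87 \left(-66\right) - -21563\right) = 21950 - \left(-5742 + 21563\right) = 21950 - 15821 = 6129$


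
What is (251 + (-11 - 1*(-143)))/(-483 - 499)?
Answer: -383/982 ≈ -0.39002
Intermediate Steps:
(251 + (-11 - 1*(-143)))/(-483 - 499) = (251 + (-11 + 143))/(-982) = (251 + 132)*(-1/982) = 383*(-1/982) = -383/982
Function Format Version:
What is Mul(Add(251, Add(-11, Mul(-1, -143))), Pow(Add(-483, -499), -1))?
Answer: Rational(-383, 982) ≈ -0.39002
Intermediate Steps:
Mul(Add(251, Add(-11, Mul(-1, -143))), Pow(Add(-483, -499), -1)) = Mul(Add(251, Add(-11, 143)), Pow(-982, -1)) = Mul(Add(251, 132), Rational(-1, 982)) = Mul(383, Rational(-1, 982)) = Rational(-383, 982)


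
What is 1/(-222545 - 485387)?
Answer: -1/707932 ≈ -1.4126e-6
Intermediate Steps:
1/(-222545 - 485387) = 1/(-707932) = -1/707932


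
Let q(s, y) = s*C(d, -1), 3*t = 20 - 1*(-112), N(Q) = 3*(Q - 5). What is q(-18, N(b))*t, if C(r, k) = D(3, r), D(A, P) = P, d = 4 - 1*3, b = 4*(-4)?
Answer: -792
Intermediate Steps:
b = -16
d = 1 (d = 4 - 3 = 1)
C(r, k) = r
N(Q) = -15 + 3*Q (N(Q) = 3*(-5 + Q) = -15 + 3*Q)
t = 44 (t = (20 - 1*(-112))/3 = (20 + 112)/3 = (⅓)*132 = 44)
q(s, y) = s (q(s, y) = s*1 = s)
q(-18, N(b))*t = -18*44 = -792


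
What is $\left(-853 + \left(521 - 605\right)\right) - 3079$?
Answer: $-4016$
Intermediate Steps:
$\left(-853 + \left(521 - 605\right)\right) - 3079 = \left(-853 - 84\right) - 3079 = -937 - 3079 = -4016$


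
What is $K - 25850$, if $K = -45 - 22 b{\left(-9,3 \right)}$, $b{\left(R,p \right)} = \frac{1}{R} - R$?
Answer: $- \frac{234815}{9} \approx -26091.0$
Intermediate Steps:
$K = - \frac{2165}{9}$ ($K = -45 - 22 \left(\frac{1}{-9} - -9\right) = -45 - 22 \left(- \frac{1}{9} + 9\right) = -45 - \frac{1760}{9} = - \frac{2165}{9} \approx -240.56$)
$K - 25850 = - \frac{2165}{9} - 25850 = - \frac{234815}{9}$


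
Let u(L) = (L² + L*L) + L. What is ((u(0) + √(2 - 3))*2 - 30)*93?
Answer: -2790 + 186*I ≈ -2790.0 + 186.0*I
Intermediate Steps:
u(L) = L + 2*L² (u(L) = (L² + L²) + L = 2*L² + L = L + 2*L²)
((u(0) + √(2 - 3))*2 - 30)*93 = ((0*(1 + 2*0) + √(2 - 3))*2 - 30)*93 = ((0*(1 + 0) + √(-1))*2 - 30)*93 = ((0*1 + I)*2 - 30)*93 = ((0 + I)*2 - 30)*93 = (I*2 - 30)*93 = (2*I - 30)*93 = (-30 + 2*I)*93 = -2790 + 186*I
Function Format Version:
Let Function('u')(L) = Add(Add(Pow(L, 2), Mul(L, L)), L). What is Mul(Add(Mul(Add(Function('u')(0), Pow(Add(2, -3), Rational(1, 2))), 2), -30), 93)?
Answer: Add(-2790, Mul(186, I)) ≈ Add(-2790.0, Mul(186.00, I))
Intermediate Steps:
Function('u')(L) = Add(L, Mul(2, Pow(L, 2))) (Function('u')(L) = Add(Add(Pow(L, 2), Pow(L, 2)), L) = Add(Mul(2, Pow(L, 2)), L) = Add(L, Mul(2, Pow(L, 2))))
Mul(Add(Mul(Add(Function('u')(0), Pow(Add(2, -3), Rational(1, 2))), 2), -30), 93) = Mul(Add(Mul(Add(Mul(0, Add(1, Mul(2, 0))), Pow(Add(2, -3), Rational(1, 2))), 2), -30), 93) = Mul(Add(Mul(Add(Mul(0, Add(1, 0)), Pow(-1, Rational(1, 2))), 2), -30), 93) = Mul(Add(Mul(Add(Mul(0, 1), I), 2), -30), 93) = Mul(Add(Mul(Add(0, I), 2), -30), 93) = Mul(Add(Mul(I, 2), -30), 93) = Mul(Add(Mul(2, I), -30), 93) = Mul(Add(-30, Mul(2, I)), 93) = Add(-2790, Mul(186, I))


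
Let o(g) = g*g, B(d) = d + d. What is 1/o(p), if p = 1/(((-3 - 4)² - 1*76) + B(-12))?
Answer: 2601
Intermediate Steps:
B(d) = 2*d
p = -1/51 (p = 1/(((-3 - 4)² - 1*76) + 2*(-12)) = 1/(((-7)² - 76) - 24) = 1/((49 - 76) - 24) = 1/(-27 - 24) = 1/(-51) = -1/51 ≈ -0.019608)
o(g) = g²
1/o(p) = 1/((-1/51)²) = 1/(1/2601) = 2601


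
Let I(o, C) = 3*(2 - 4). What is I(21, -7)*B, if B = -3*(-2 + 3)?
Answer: 18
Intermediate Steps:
I(o, C) = -6 (I(o, C) = 3*(-2) = -6)
B = -3 (B = -3*1 = -3)
I(21, -7)*B = -6*(-3) = 18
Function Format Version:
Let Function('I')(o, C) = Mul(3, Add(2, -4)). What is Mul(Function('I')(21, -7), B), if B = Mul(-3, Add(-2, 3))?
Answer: 18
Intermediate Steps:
Function('I')(o, C) = -6 (Function('I')(o, C) = Mul(3, -2) = -6)
B = -3 (B = Mul(-3, 1) = -3)
Mul(Function('I')(21, -7), B) = Mul(-6, -3) = 18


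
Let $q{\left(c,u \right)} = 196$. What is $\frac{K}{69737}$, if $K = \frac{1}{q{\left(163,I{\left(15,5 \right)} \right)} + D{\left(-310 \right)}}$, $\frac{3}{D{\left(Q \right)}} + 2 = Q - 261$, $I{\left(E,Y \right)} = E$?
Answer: $\frac{191}{2610604595} \approx 7.3163 \cdot 10^{-8}$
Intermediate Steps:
$D{\left(Q \right)} = \frac{3}{-263 + Q}$ ($D{\left(Q \right)} = \frac{3}{-2 + \left(Q - 261\right)} = \frac{3}{-2 + \left(-261 + Q\right)} = \frac{3}{-263 + Q}$)
$K = \frac{191}{37435}$ ($K = \frac{1}{196 + \frac{3}{-263 - 310}} = \frac{1}{196 + \frac{3}{-573}} = \frac{1}{196 + 3 \left(- \frac{1}{573}\right)} = \frac{1}{196 - \frac{1}{191}} = \frac{1}{\frac{37435}{191}} = \frac{191}{37435} \approx 0.0051022$)
$\frac{K}{69737} = \frac{191}{37435 \cdot 69737} = \frac{191}{37435} \cdot \frac{1}{69737} = \frac{191}{2610604595}$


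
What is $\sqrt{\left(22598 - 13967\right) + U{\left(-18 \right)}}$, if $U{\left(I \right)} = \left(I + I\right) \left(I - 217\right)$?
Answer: $9 \sqrt{211} \approx 130.73$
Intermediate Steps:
$U{\left(I \right)} = 2 I \left(-217 + I\right)$
$\sqrt{\left(22598 - 13967\right) + U{\left(-18 \right)}} = \sqrt{\left(22598 - 13967\right) + 2 \left(-18\right) \left(-217 - 18\right)} = \sqrt{\left(22598 - 13967\right) + 2 \left(-18\right) \left(-235\right)} = \sqrt{8631 + 8460} = \sqrt{17091} = 9 \sqrt{211}$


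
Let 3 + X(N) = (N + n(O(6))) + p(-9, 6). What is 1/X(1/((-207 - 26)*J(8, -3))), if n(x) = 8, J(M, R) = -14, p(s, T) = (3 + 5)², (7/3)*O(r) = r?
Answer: 3262/225079 ≈ 0.014493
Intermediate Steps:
O(r) = 3*r/7
p(s, T) = 64 (p(s, T) = 8² = 64)
X(N) = 69 + N (X(N) = -3 + ((N + 8) + 64) = -3 + ((8 + N) + 64) = -3 + (72 + N) = 69 + N)
1/X(1/((-207 - 26)*J(8, -3))) = 1/(69 + 1/(-207 - 26*(-14))) = 1/(69 - 1/14/(-233)) = 1/(69 - 1/233*(-1/14)) = 1/(69 + 1/3262) = 1/(225079/3262) = 3262/225079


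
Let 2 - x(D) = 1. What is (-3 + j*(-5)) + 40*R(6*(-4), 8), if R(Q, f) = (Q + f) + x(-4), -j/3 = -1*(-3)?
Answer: -558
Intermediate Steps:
j = -9 (j = -(-3)*(-3) = -3*3 = -9)
x(D) = 1 (x(D) = 2 - 1*1 = 2 - 1 = 1)
R(Q, f) = 1 + Q + f (R(Q, f) = (Q + f) + 1 = 1 + Q + f)
(-3 + j*(-5)) + 40*R(6*(-4), 8) = (-3 - 9*(-5)) + 40*(1 + 6*(-4) + 8) = (-3 + 45) + 40*(1 - 24 + 8) = 42 + 40*(-15) = 42 - 600 = -558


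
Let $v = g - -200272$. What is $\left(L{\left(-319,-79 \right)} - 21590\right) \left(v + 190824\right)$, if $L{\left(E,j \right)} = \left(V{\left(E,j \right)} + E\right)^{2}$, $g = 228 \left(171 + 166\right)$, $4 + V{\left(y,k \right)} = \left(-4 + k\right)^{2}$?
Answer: $20163548315912$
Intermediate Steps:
$V{\left(y,k \right)} = -4 + \left(-4 + k\right)^{2}$
$g = 76836$ ($g = 228 \cdot 337 = 76836$)
$L{\left(E,j \right)} = \left(-4 + E + \left(-4 + j\right)^{2}\right)^{2}$ ($L{\left(E,j \right)} = \left(\left(-4 + \left(-4 + j\right)^{2}\right) + E\right)^{2} = \left(-4 + E + \left(-4 + j\right)^{2}\right)^{2}$)
$v = 277108$ ($v = 76836 - -200272 = 76836 + 200272 = 277108$)
$\left(L{\left(-319,-79 \right)} - 21590\right) \left(v + 190824\right) = \left(\left(-4 - 319 + \left(-4 - 79\right)^{2}\right)^{2} - 21590\right) \left(277108 + 190824\right) = \left(\left(-4 - 319 + \left(-83\right)^{2}\right)^{2} - 21590\right) 467932 = \left(\left(-4 - 319 + 6889\right)^{2} - 21590\right) 467932 = \left(6566^{2} - 21590\right) 467932 = \left(43112356 - 21590\right) 467932 = 43090766 \cdot 467932 = 20163548315912$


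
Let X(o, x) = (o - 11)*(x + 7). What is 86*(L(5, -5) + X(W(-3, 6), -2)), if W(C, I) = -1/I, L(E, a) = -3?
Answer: -15179/3 ≈ -5059.7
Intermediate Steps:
X(o, x) = (-11 + o)*(7 + x)
86*(L(5, -5) + X(W(-3, 6), -2)) = 86*(-3 + (-77 - 11*(-2) + 7*(-1/6) - 1/6*(-2))) = 86*(-3 + (-77 + 22 + 7*(-1*1/6) - 1*1/6*(-2))) = 86*(-3 + (-77 + 22 + 7*(-1/6) - 1/6*(-2))) = 86*(-3 + (-77 + 22 - 7/6 + 1/3)) = 86*(-3 - 335/6) = 86*(-353/6) = -15179/3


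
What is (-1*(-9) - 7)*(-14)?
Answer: -28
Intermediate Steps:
(-1*(-9) - 7)*(-14) = (9 - 7)*(-14) = 2*(-14) = -28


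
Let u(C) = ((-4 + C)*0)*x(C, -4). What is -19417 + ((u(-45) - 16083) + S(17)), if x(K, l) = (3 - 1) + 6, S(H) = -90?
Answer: -35590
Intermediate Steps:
x(K, l) = 8 (x(K, l) = 2 + 6 = 8)
u(C) = 0 (u(C) = ((-4 + C)*0)*8 = 0*8 = 0)
-19417 + ((u(-45) - 16083) + S(17)) = -19417 + ((0 - 16083) - 90) = -19417 + (-16083 - 90) = -19417 - 16173 = -35590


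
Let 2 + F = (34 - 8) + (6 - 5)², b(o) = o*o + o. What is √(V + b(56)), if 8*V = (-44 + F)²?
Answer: √51794/4 ≈ 56.896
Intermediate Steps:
b(o) = o + o² (b(o) = o² + o = o + o²)
F = 25 (F = -2 + ((34 - 8) + (6 - 5)²) = -2 + (26 + 1²) = -2 + (26 + 1) = -2 + 27 = 25)
V = 361/8 (V = (-44 + 25)²/8 = (⅛)*(-19)² = (⅛)*361 = 361/8 ≈ 45.125)
√(V + b(56)) = √(361/8 + 56*(1 + 56)) = √(361/8 + 56*57) = √(361/8 + 3192) = √(25897/8) = √51794/4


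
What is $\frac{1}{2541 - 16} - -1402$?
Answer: $\frac{3540051}{2525} \approx 1402.0$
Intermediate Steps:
$\frac{1}{2541 - 16} - -1402 = \frac{1}{2525} + 1402 = \frac{3540051}{2525}$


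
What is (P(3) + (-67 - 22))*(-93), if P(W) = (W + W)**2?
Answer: 4929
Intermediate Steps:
P(W) = 4*W**2 (P(W) = (2*W)**2 = 4*W**2)
(P(3) + (-67 - 22))*(-93) = (4*3**2 + (-67 - 22))*(-93) = (4*9 - 89)*(-93) = (36 - 89)*(-93) = -53*(-93) = 4929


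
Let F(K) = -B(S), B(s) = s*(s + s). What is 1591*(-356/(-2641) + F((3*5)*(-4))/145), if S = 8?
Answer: -455706948/382945 ≈ -1190.0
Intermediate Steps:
B(s) = 2*s² (B(s) = s*(2*s) = 2*s²)
F(K) = -128 (F(K) = -2*8² = -2*64 = -1*128 = -128)
1591*(-356/(-2641) + F((3*5)*(-4))/145) = 1591*(-356/(-2641) - 128/145) = 1591*(-356*(-1/2641) - 128*1/145) = 1591*(356/2641 - 128/145) = 1591*(-286428/382945) = -455706948/382945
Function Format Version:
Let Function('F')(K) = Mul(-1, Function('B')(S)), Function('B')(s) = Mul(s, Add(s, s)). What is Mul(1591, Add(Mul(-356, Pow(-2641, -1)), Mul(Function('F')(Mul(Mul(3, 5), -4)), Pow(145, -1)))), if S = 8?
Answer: Rational(-455706948, 382945) ≈ -1190.0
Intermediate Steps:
Function('B')(s) = Mul(2, Pow(s, 2)) (Function('B')(s) = Mul(s, Mul(2, s)) = Mul(2, Pow(s, 2)))
Function('F')(K) = -128 (Function('F')(K) = Mul(-1, Mul(2, Pow(8, 2))) = Mul(-1, Mul(2, 64)) = Mul(-1, 128) = -128)
Mul(1591, Add(Mul(-356, Pow(-2641, -1)), Mul(Function('F')(Mul(Mul(3, 5), -4)), Pow(145, -1)))) = Mul(1591, Add(Mul(-356, Pow(-2641, -1)), Mul(-128, Pow(145, -1)))) = Mul(1591, Add(Mul(-356, Rational(-1, 2641)), Mul(-128, Rational(1, 145)))) = Mul(1591, Add(Rational(356, 2641), Rational(-128, 145))) = Mul(1591, Rational(-286428, 382945)) = Rational(-455706948, 382945)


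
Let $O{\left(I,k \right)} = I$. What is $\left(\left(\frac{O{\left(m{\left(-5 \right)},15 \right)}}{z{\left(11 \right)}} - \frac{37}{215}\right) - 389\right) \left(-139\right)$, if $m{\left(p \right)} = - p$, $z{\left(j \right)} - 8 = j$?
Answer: $\frac{220828327}{4085} \approx 54058.0$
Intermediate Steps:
$z{\left(j \right)} = 8 + j$
$\left(\left(\frac{O{\left(m{\left(-5 \right)},15 \right)}}{z{\left(11 \right)}} - \frac{37}{215}\right) - 389\right) \left(-139\right) = \left(\left(\frac{\left(-1\right) \left(-5\right)}{8 + 11} - \frac{37}{215}\right) - 389\right) \left(-139\right) = \left(\left(\frac{5}{19} - \frac{37}{215}\right) - 389\right) \left(-139\right) = \left(\frac{372}{4085} - 389\right) \left(-139\right) = \left(- \frac{1588693}{4085}\right) \left(-139\right) = \frac{220828327}{4085}$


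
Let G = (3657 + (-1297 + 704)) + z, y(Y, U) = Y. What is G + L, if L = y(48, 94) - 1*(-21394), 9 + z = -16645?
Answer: 7852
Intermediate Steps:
z = -16654 (z = -9 - 16645 = -16654)
L = 21442 (L = 48 - 1*(-21394) = 48 + 21394 = 21442)
G = -13590 (G = (3657 + (-1297 + 704)) - 16654 = (3657 - 593) - 16654 = 3064 - 16654 = -13590)
G + L = -13590 + 21442 = 7852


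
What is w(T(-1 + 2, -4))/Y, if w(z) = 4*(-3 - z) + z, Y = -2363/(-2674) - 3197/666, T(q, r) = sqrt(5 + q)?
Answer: 5342652/1743755 + 1335663*sqrt(6)/1743755 ≈ 4.9401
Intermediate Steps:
Y = -1743755/445221 (Y = -2363*(-1/2674) - 3197*1/666 = 2363/2674 - 3197/666 = -1743755/445221 ≈ -3.9166)
w(z) = -12 - 3*z (w(z) = (-12 - 4*z) + z = -12 - 3*z)
w(T(-1 + 2, -4))/Y = (-12 - 3*sqrt(5 + (-1 + 2)))/(-1743755/445221) = (-12 - 3*sqrt(5 + 1))*(-445221/1743755) = (-12 - 3*sqrt(6))*(-445221/1743755) = 5342652/1743755 + 1335663*sqrt(6)/1743755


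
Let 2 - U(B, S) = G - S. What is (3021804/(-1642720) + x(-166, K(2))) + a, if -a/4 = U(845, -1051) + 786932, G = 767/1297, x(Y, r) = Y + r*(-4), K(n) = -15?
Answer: -1674464662084187/532651960 ≈ -3.1436e+6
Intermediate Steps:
x(Y, r) = Y - 4*r
G = 767/1297 (G = 767*(1/1297) = 767/1297 ≈ 0.59136)
U(B, S) = 1827/1297 + S (U(B, S) = 2 - (767/1297 - S) = 2 + (-767/1297 + S) = 1827/1297 + S)
a = -4077157936/1297 (a = -4*((1827/1297 - 1051) + 786932) = -4*(-1361320/1297 + 786932) = -4*1019289484/1297 = -4077157936/1297 ≈ -3.1435e+6)
(3021804/(-1642720) + x(-166, K(2))) + a = (3021804/(-1642720) + (-166 - 4*(-15))) - 4077157936/1297 = (3021804*(-1/1642720) + (-166 + 60)) - 4077157936/1297 = (-755451/410680 - 106) - 4077157936/1297 = -44287531/410680 - 4077157936/1297 = -1674464662084187/532651960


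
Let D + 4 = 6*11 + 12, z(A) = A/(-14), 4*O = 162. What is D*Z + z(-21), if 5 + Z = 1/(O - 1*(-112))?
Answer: -224489/610 ≈ -368.01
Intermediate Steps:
O = 81/2 (O = (¼)*162 = 81/2 ≈ 40.500)
z(A) = -A/14 (z(A) = A*(-1/14) = -A/14)
D = 74 (D = -4 + (6*11 + 12) = -4 + (66 + 12) = -4 + 78 = 74)
Z = -1523/305 (Z = -5 + 1/(81/2 - 1*(-112)) = -5 + 1/(81/2 + 112) = -5 + 1/(305/2) = -5 + 2/305 = -1523/305 ≈ -4.9934)
D*Z + z(-21) = 74*(-1523/305) - 1/14*(-21) = -112702/305 + 3/2 = -224489/610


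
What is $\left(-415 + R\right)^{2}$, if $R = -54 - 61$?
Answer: $280900$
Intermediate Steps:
$R = -115$
$\left(-415 + R\right)^{2} = \left(-415 - 115\right)^{2} = \left(-530\right)^{2} = 280900$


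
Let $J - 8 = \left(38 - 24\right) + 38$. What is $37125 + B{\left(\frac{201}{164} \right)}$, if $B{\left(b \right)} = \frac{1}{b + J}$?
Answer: $\frac{372772289}{10041} \approx 37125.0$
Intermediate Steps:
$J = 60$ ($J = 8 + \left(\left(38 - 24\right) + 38\right) = 8 + \left(14 + 38\right) = 8 + 52 = 60$)
$B{\left(b \right)} = \frac{1}{60 + b}$ ($B{\left(b \right)} = \frac{1}{b + 60} = \frac{1}{60 + b}$)
$37125 + B{\left(\frac{201}{164} \right)} = 37125 + \frac{1}{60 + \frac{201}{164}} = 37125 + \frac{1}{\frac{10041}{164}} = 37125 + \frac{164}{10041} = \frac{372772289}{10041}$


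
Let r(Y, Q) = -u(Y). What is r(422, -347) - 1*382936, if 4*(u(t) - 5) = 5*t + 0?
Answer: -766937/2 ≈ -3.8347e+5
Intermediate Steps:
u(t) = 5 + 5*t/4 (u(t) = 5 + (5*t + 0)/4 = 5 + (5*t)/4 = 5 + 5*t/4)
r(Y, Q) = -5 - 5*Y/4 (r(Y, Q) = -(5 + 5*Y/4) = -5 - 5*Y/4)
r(422, -347) - 1*382936 = (-5 - 5/4*422) - 1*382936 = (-5 - 1055/2) - 382936 = -1065/2 - 382936 = -766937/2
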